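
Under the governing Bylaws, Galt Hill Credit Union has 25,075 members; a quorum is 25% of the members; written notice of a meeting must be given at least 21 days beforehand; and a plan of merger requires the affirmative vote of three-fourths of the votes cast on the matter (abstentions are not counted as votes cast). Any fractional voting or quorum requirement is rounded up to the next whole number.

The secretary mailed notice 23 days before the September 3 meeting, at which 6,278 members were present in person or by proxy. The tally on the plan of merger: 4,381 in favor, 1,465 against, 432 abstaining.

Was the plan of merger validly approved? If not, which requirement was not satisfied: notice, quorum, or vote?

Notice: 23 days given; 21 required. Satisfied.
Quorum: 25% of 25,075 = 6,268.75, rounded up to 6,269; 6,278 present. Satisfied.
Vote: requires three-fourths of the votes cast (6,278 − 432 abstaining = 5,846); 3/4 of 5846 = 4384.50, rounded up to 4385, so 4,385 needed; 4,381 in favor. Not satisfied.

Invalid — vote requirement not satisfied.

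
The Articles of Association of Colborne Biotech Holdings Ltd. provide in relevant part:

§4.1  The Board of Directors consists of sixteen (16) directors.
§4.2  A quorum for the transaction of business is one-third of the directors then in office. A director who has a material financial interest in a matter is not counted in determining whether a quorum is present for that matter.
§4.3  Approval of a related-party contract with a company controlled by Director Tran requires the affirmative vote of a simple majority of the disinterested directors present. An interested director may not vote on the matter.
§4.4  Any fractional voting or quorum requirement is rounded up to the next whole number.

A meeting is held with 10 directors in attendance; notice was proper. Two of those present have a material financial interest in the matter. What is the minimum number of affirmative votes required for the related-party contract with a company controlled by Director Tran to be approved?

5

The related-party contract with a company controlled by Director Tran requires a majority of the disinterested directors present (10 − 2 = 8).
A majority of 8 is 5.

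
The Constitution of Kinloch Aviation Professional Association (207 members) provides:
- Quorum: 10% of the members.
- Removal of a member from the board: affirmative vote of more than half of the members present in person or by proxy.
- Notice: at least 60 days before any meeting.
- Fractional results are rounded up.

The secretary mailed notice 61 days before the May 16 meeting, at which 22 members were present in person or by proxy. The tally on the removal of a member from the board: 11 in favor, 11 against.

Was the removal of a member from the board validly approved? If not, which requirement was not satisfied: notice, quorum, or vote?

Invalid — vote requirement not satisfied.

Notice: 61 days given; 60 required. Satisfied.
Quorum: 10% of 207 = 20.70, rounded up to 21; 22 present. Satisfied.
Vote: requires a majority of those present (22); a majority of 22 is 12, so 12 needed; 11 in favor. Not satisfied.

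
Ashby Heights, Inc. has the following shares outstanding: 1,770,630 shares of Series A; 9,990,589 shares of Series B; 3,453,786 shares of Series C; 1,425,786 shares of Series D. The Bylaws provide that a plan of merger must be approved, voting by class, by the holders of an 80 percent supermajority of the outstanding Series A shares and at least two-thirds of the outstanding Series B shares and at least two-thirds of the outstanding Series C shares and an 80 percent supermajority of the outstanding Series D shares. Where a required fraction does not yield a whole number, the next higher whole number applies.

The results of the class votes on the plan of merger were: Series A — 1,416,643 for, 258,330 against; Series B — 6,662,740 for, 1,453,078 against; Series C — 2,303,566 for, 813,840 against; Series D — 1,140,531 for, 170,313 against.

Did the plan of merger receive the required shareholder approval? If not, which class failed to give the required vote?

Series A: 4/5 of 1770630 = 1416504; 1,416,504 required, 1,416,643 in favor — approved.
Series B: 2/3 of 9990589 = 6660392.67, rounded up to 6660393; 6,660,393 required, 6,662,740 in favor — approved.
Series C: 2/3 of 3453786 = 2302524; 2,302,524 required, 2,303,566 in favor — approved.
Series D: 4/5 of 1425786 = 1140628.80, rounded up to 1140629; 1,140,629 required, 1,140,531 in favor — not approved.

Not approved — the Series D shares did not give the required vote.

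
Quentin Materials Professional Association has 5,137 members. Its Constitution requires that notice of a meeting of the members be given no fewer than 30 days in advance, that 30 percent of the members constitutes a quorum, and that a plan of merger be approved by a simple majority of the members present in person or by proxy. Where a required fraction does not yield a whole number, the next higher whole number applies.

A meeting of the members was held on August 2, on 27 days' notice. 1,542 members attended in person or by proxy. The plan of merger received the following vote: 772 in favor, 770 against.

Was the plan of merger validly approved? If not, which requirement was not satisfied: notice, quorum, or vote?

Notice: 27 days given; 30 required. Not satisfied.
Quorum: 30% of 5,137 = 1,541.10, rounded up to 1,542; 1,542 present. Satisfied.
Vote: requires a majority of those present (1,542); a majority of 1542 is 772, so 772 needed; 772 in favor. Satisfied.

Invalid — notice requirement not satisfied.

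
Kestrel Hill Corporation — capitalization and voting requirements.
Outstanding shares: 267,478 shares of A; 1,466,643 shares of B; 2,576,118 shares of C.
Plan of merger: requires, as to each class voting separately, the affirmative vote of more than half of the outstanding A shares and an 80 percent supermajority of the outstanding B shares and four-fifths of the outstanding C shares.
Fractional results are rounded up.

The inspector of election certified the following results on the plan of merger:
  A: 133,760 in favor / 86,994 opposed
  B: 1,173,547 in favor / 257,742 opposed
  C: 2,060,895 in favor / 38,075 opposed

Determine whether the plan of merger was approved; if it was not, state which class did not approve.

A: a majority of 267478 is 133740; 133,740 required, 133,760 in favor — approved.
B: 4/5 of 1466643 = 1173314.40, rounded up to 1173315; 1,173,315 required, 1,173,547 in favor — approved.
C: 4/5 of 2576118 = 2060894.40, rounded up to 2060895; 2,060,895 required, 2,060,895 in favor — approved.

Approved — every class gave the required vote.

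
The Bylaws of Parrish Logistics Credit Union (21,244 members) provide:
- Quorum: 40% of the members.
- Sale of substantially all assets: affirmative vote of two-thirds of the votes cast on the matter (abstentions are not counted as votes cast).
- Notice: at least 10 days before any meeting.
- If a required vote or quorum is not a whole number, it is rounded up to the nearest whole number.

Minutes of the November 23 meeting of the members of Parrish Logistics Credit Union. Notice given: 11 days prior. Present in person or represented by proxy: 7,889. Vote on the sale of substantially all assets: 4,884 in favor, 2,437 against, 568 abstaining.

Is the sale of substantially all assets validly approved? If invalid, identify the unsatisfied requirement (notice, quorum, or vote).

Invalid — quorum requirement not satisfied.

Notice: 11 days given; 10 required. Satisfied.
Quorum: 40% of 21,244 = 8,497.60, rounded up to 8,498; 7,889 present. Not satisfied.
Vote: requires two-thirds of the votes cast (7,889 − 568 abstaining = 7,321); 2/3 of 7321 = 4880.67, rounded up to 4881, so 4,881 needed; 4,884 in favor. Satisfied.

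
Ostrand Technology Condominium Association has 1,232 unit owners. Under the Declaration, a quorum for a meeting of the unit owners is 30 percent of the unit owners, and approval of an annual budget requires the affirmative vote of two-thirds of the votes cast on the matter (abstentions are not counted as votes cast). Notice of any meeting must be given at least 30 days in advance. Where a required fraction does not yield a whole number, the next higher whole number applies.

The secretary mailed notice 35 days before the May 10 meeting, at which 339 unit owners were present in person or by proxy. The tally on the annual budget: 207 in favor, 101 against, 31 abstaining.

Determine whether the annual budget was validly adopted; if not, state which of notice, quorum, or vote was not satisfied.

Notice: 35 days given; 30 required. Satisfied.
Quorum: 30% of 1,232 = 369.60, rounded up to 370; 339 present. Not satisfied.
Vote: requires two-thirds of the votes cast (339 − 31 abstaining = 308); 2/3 of 308 = 205.33, rounded up to 206, so 206 needed; 207 in favor. Satisfied.

Invalid — quorum requirement not satisfied.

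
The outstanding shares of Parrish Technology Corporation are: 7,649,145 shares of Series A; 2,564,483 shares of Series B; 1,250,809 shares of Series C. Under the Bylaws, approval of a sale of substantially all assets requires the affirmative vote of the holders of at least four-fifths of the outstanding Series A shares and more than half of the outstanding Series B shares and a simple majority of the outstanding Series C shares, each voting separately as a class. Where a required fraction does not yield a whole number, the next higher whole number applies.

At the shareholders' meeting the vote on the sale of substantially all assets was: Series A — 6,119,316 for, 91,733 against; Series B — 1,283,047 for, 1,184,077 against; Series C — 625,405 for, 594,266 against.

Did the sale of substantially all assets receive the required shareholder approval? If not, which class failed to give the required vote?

Series A: 4/5 of 7649145 = 6119316; 6,119,316 required, 6,119,316 in favor — approved.
Series B: a majority of 2564483 is 1282242; 1,282,242 required, 1,283,047 in favor — approved.
Series C: a majority of 1250809 is 625405; 625,405 required, 625,405 in favor — approved.

Approved — every class gave the required vote.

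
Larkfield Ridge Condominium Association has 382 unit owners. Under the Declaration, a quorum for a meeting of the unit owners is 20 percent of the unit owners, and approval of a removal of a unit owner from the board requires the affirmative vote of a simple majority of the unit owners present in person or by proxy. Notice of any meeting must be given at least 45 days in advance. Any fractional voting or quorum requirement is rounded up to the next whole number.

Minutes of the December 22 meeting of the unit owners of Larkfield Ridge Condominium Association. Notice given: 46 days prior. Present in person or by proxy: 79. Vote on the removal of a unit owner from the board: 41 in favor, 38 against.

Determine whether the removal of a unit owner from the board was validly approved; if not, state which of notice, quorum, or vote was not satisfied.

Notice: 46 days given; 45 required. Satisfied.
Quorum: 20% of 382 = 76.40, rounded up to 77; 79 present. Satisfied.
Vote: requires a majority of those present (79); a majority of 79 is 40, so 40 needed; 41 in favor. Satisfied.

Valid — all requirements satisfied.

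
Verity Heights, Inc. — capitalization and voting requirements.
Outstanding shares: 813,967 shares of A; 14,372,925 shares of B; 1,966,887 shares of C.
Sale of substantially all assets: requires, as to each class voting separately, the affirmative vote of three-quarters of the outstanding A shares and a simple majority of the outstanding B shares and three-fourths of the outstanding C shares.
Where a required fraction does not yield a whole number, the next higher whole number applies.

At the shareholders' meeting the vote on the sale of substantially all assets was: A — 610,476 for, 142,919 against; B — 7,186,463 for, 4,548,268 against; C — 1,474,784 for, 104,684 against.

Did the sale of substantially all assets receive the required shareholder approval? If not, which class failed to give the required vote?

Not approved — the C shares did not give the required vote.

A: 3/4 of 813967 = 610475.25, rounded up to 610476; 610,476 required, 610,476 in favor — approved.
B: a majority of 14372925 is 7186463; 7,186,463 required, 7,186,463 in favor — approved.
C: 3/4 of 1966887 = 1475165.25, rounded up to 1475166; 1,475,166 required, 1,474,784 in favor — not approved.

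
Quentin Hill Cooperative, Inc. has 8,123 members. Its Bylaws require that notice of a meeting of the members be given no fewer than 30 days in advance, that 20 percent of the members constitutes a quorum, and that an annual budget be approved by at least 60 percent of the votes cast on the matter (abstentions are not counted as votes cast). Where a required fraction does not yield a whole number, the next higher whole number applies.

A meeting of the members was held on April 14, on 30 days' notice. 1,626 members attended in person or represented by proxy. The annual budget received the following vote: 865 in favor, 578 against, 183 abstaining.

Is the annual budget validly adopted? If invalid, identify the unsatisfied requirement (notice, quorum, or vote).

Notice: 30 days given; 30 required. Satisfied.
Quorum: 20% of 8,123 = 1,624.60, rounded up to 1,625; 1,626 present. Satisfied.
Vote: requires three-fifths of the votes cast (1,626 − 183 abstaining = 1,443); 3/5 of 1443 = 865.80, rounded up to 866, so 866 needed; 865 in favor. Not satisfied.

Invalid — vote requirement not satisfied.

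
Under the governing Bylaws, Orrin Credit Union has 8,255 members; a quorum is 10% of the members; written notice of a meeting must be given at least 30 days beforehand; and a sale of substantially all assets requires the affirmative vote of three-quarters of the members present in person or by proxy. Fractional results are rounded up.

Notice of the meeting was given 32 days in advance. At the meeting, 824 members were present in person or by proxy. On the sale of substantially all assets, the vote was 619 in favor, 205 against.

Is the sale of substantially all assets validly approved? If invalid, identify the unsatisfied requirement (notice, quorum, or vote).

Invalid — quorum requirement not satisfied.

Notice: 32 days given; 30 required. Satisfied.
Quorum: 10% of 8,255 = 825.50, rounded up to 826; 824 present. Not satisfied.
Vote: requires three-fourths of those present (824); 3/4 of 824 = 618, so 618 needed; 619 in favor. Satisfied.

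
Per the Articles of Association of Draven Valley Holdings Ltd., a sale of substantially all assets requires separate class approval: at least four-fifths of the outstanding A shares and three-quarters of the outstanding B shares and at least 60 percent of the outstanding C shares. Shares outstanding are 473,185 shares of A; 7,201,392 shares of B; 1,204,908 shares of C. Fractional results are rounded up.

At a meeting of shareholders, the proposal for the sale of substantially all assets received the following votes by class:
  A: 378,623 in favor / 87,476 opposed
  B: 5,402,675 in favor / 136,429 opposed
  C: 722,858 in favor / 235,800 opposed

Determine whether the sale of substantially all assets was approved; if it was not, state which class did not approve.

A: 4/5 of 473185 = 378548; 378,548 required, 378,623 in favor — approved.
B: 3/4 of 7201392 = 5401044; 5,401,044 required, 5,402,675 in favor — approved.
C: 3/5 of 1204908 = 722944.80, rounded up to 722945; 722,945 required, 722,858 in favor — not approved.

Not approved — the C shares did not give the required vote.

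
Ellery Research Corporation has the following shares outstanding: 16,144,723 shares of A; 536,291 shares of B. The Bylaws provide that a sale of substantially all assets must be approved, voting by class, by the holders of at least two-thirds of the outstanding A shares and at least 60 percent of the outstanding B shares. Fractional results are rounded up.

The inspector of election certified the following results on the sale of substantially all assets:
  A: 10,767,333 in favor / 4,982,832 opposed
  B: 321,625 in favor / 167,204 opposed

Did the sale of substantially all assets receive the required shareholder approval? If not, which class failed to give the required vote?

Not approved — the B shares did not give the required vote.

A: 2/3 of 16144723 = 10763148.67, rounded up to 10763149; 10,763,149 required, 10,767,333 in favor — approved.
B: 3/5 of 536291 = 321774.60, rounded up to 321775; 321,775 required, 321,625 in favor — not approved.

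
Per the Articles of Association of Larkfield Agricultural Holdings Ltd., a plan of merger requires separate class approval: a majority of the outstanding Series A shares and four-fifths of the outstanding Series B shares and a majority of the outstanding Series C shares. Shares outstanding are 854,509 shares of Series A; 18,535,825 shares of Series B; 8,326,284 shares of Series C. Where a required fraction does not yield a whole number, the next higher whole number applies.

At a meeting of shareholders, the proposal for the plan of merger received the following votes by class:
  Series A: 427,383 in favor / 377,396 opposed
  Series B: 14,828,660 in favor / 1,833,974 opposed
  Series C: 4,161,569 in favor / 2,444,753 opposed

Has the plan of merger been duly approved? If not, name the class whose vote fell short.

Not approved — the Series C shares did not give the required vote.

Series A: a majority of 854509 is 427255; 427,255 required, 427,383 in favor — approved.
Series B: 4/5 of 18535825 = 14828660; 14,828,660 required, 14,828,660 in favor — approved.
Series C: a majority of 8326284 is 4163143; 4,163,143 required, 4,161,569 in favor — not approved.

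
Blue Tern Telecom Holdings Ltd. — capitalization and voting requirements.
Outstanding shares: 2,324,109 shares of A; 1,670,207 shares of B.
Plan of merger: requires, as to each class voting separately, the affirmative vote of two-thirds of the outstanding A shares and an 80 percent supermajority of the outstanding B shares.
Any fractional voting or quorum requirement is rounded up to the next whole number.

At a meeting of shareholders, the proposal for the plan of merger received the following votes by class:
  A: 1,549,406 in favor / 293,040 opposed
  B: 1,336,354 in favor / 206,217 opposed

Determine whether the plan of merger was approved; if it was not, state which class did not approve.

A: 2/3 of 2324109 = 1549406; 1,549,406 required, 1,549,406 in favor — approved.
B: 4/5 of 1670207 = 1336165.60, rounded up to 1336166; 1,336,166 required, 1,336,354 in favor — approved.

Approved — every class gave the required vote.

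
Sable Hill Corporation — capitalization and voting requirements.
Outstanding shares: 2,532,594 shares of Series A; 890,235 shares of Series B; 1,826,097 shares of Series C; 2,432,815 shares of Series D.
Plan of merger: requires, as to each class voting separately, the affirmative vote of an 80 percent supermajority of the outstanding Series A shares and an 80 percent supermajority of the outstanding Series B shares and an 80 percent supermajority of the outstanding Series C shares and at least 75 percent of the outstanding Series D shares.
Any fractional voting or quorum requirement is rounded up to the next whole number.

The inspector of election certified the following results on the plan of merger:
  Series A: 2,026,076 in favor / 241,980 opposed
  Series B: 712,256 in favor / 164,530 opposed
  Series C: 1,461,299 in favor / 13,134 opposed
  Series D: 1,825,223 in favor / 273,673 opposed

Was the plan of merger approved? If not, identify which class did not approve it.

Approved — every class gave the required vote.

Series A: 4/5 of 2532594 = 2026075.20, rounded up to 2026076; 2,026,076 required, 2,026,076 in favor — approved.
Series B: 4/5 of 890235 = 712188; 712,188 required, 712,256 in favor — approved.
Series C: 4/5 of 1826097 = 1460877.60, rounded up to 1460878; 1,460,878 required, 1,461,299 in favor — approved.
Series D: 3/4 of 2432815 = 1824611.25, rounded up to 1824612; 1,824,612 required, 1,825,223 in favor — approved.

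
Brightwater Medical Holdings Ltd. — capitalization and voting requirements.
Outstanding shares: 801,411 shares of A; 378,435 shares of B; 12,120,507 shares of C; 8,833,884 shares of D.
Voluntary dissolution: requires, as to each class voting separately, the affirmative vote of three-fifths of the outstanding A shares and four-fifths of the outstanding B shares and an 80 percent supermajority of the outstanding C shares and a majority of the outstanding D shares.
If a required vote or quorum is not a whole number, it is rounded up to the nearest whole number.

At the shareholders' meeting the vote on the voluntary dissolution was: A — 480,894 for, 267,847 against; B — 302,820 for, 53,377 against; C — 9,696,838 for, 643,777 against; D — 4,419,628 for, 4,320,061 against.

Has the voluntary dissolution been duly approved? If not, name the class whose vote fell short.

Approved — every class gave the required vote.

A: 3/5 of 801411 = 480846.60, rounded up to 480847; 480,847 required, 480,894 in favor — approved.
B: 4/5 of 378435 = 302748; 302,748 required, 302,820 in favor — approved.
C: 4/5 of 12120507 = 9696405.60, rounded up to 9696406; 9,696,406 required, 9,696,838 in favor — approved.
D: a majority of 8833884 is 4416943; 4,416,943 required, 4,419,628 in favor — approved.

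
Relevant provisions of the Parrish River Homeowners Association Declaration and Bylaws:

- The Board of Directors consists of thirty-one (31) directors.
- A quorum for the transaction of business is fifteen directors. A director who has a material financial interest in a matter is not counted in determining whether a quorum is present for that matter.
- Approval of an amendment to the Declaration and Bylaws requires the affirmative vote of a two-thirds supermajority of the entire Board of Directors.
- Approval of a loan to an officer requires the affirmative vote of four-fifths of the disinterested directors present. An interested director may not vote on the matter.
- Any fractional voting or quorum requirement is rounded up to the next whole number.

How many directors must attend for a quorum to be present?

The quorum is fixed at 15.

15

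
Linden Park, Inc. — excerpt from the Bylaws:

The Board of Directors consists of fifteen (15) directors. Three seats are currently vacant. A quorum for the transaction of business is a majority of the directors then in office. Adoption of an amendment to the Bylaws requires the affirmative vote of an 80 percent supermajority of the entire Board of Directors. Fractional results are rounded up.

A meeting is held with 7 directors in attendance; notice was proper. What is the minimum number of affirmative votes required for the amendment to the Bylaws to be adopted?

The amendment to the Bylaws requires four-fifths of the entire Board of Directors (15).
4/5 of 15 = 12.
(Only 7 can vote, so the amendment to the Bylaws cannot pass at this meeting, but the required vote is still 12.)

12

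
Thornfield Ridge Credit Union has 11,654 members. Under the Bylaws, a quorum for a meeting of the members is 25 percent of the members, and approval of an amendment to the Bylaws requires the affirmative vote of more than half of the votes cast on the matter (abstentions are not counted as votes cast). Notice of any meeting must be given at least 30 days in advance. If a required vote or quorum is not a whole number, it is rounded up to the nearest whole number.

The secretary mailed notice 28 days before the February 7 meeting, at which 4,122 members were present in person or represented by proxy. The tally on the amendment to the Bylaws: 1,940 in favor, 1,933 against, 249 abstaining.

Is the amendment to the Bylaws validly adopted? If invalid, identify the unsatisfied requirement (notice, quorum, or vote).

Notice: 28 days given; 30 required. Not satisfied.
Quorum: 25% of 11,654 = 2,913.50, rounded up to 2,914; 4,122 present. Satisfied.
Vote: requires a majority of the votes cast (4,122 − 249 abstaining = 3,873); a majority of 3873 is 1937, so 1,937 needed; 1,940 in favor. Satisfied.

Invalid — notice requirement not satisfied.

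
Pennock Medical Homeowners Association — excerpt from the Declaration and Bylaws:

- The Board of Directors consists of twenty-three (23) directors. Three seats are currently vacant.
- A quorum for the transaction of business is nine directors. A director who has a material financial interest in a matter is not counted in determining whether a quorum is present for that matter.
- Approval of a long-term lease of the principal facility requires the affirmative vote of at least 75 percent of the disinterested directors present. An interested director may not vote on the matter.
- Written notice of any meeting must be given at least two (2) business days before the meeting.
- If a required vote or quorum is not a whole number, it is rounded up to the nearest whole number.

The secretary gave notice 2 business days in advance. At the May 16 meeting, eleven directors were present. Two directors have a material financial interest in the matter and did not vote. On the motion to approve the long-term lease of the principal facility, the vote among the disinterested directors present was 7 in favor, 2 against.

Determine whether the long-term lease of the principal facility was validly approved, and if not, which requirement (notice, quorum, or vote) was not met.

Valid — all requirements satisfied.

Notice: 2 business days given; 2 required (2 ≥ 2). Satisfied.
Quorum: 11 present, but the 2 interested directors do not count, leaving 9. Quorum is 9. Satisfied.
Vote: the long-term lease of the principal facility requires three-fourths of the disinterested directors present (11 − 2 = 9). 3/4 of 9 = 6.75, rounded up to 7, so 7 affirmative votes are needed; 7 voted in favor. Satisfied.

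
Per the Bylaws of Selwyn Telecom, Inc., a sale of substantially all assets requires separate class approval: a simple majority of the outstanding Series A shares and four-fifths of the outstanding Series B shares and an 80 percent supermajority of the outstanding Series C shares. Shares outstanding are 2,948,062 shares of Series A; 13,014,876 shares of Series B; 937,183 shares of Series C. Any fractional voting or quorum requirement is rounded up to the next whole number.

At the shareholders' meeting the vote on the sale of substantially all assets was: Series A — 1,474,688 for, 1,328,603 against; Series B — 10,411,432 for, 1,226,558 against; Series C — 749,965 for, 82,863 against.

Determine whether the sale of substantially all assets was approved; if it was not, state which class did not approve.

Series A: a majority of 2948062 is 1474032; 1,474,032 required, 1,474,688 in favor — approved.
Series B: 4/5 of 13014876 = 10411900.80, rounded up to 10411901; 10,411,901 required, 10,411,432 in favor — not approved.
Series C: 4/5 of 937183 = 749746.40, rounded up to 749747; 749,747 required, 749,965 in favor — approved.

Not approved — the Series B shares did not give the required vote.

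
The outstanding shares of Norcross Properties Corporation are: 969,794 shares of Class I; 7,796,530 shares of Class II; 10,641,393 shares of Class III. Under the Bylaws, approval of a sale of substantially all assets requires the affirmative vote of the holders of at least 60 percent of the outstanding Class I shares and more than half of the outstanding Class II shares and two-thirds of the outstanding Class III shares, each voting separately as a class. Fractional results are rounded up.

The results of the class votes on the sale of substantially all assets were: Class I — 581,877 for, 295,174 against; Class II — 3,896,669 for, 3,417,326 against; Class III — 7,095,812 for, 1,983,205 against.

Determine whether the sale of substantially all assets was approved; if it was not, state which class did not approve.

Class I: 3/5 of 969794 = 581876.40, rounded up to 581877; 581,877 required, 581,877 in favor — approved.
Class II: a majority of 7796530 is 3898266; 3,898,266 required, 3,896,669 in favor — not approved.
Class III: 2/3 of 10641393 = 7094262; 7,094,262 required, 7,095,812 in favor — approved.

Not approved — the Class II shares did not give the required vote.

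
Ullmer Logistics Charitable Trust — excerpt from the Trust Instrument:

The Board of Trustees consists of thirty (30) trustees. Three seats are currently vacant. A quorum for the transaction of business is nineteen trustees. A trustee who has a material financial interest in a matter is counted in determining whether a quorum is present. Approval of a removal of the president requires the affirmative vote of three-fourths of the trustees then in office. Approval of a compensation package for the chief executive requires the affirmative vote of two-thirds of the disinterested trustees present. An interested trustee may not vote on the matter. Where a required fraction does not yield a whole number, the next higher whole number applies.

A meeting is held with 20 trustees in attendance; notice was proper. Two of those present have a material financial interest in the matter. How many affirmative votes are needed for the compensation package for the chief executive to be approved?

12

The compensation package for the chief executive requires two-thirds of the disinterested trustees present (20 − 2 = 18).
2/3 of 18 = 12.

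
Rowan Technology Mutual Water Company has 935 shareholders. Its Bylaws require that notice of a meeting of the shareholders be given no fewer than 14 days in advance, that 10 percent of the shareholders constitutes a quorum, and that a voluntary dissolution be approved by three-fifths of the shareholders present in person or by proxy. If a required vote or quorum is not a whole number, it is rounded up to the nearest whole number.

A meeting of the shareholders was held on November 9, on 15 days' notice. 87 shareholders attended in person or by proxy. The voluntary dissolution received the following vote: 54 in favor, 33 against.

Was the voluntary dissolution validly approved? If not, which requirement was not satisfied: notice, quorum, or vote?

Invalid — quorum requirement not satisfied.

Notice: 15 days given; 14 required. Satisfied.
Quorum: 10% of 935 = 93.50, rounded up to 94; 87 present. Not satisfied.
Vote: requires three-fifths of those present (87); 3/5 of 87 = 52.20, rounded up to 53, so 53 needed; 54 in favor. Satisfied.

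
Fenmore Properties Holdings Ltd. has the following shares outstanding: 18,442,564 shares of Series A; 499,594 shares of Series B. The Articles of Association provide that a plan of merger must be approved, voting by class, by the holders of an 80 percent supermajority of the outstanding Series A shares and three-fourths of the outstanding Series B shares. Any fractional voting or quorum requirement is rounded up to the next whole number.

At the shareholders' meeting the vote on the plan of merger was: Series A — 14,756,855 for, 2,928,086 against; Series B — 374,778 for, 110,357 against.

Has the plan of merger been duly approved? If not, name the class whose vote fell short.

Approved — every class gave the required vote.

Series A: 4/5 of 18442564 = 14754051.20, rounded up to 14754052; 14,754,052 required, 14,756,855 in favor — approved.
Series B: 3/4 of 499594 = 374695.50, rounded up to 374696; 374,696 required, 374,778 in favor — approved.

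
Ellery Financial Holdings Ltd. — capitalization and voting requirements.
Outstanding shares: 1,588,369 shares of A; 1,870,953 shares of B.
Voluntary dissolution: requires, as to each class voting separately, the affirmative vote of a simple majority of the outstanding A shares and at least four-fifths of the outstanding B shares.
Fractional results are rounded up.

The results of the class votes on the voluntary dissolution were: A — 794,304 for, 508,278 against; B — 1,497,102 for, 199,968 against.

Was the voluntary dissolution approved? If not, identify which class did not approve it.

A: a majority of 1588369 is 794185; 794,185 required, 794,304 in favor — approved.
B: 4/5 of 1870953 = 1496762.40, rounded up to 1496763; 1,496,763 required, 1,497,102 in favor — approved.

Approved — every class gave the required vote.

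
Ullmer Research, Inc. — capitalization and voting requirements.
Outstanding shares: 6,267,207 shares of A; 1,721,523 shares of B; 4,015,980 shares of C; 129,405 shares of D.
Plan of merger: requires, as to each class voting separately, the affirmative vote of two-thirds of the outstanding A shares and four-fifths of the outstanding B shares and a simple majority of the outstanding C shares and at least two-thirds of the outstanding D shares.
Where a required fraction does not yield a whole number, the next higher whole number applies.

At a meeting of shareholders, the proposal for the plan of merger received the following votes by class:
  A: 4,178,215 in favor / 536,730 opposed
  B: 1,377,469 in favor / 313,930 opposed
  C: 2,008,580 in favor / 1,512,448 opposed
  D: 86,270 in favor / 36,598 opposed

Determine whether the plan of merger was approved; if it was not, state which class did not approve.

A: 2/3 of 6267207 = 4178138; 4,178,138 required, 4,178,215 in favor — approved.
B: 4/5 of 1721523 = 1377218.40, rounded up to 1377219; 1,377,219 required, 1,377,469 in favor — approved.
C: a majority of 4015980 is 2007991; 2,007,991 required, 2,008,580 in favor — approved.
D: 2/3 of 129405 = 86270; 86,270 required, 86,270 in favor — approved.

Approved — every class gave the required vote.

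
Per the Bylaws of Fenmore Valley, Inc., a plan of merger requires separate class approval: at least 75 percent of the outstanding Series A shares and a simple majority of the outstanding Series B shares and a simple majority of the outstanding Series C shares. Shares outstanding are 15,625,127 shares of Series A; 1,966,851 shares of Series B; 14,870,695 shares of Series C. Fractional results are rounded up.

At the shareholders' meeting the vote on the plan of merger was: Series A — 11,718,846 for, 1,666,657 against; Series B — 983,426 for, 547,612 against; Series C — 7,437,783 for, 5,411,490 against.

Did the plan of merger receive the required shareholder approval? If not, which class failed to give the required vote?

Series A: 3/4 of 15625127 = 11718845.25, rounded up to 11718846; 11,718,846 required, 11,718,846 in favor — approved.
Series B: a majority of 1966851 is 983426; 983,426 required, 983,426 in favor — approved.
Series C: a majority of 14870695 is 7435348; 7,435,348 required, 7,437,783 in favor — approved.

Approved — every class gave the required vote.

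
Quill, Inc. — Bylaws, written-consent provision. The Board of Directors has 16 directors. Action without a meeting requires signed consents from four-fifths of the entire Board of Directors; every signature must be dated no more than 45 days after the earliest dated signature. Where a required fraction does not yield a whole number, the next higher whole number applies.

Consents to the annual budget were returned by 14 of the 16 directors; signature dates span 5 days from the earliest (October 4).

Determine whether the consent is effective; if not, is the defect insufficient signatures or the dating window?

Effective — both the signature and dating-window requirements are satisfied.

Signatures required: four-fifths of 16 — 4/5 of 16 = 12.80, rounded up to 13, so 13 needed; 14 signed. Sufficient.
Dating window: the latest signature is 5 days after the earliest; the limit is 45 days. Within the window.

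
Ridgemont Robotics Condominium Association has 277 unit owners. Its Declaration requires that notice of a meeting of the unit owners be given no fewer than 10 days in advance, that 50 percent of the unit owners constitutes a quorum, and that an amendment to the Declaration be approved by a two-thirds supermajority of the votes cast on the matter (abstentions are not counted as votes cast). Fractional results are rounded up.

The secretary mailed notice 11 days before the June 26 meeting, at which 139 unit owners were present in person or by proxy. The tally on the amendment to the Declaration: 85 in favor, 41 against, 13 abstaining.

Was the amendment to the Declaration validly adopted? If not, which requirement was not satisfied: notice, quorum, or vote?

Notice: 11 days given; 10 required. Satisfied.
Quorum: 50% of 277 = 138.50, rounded up to 139; 139 present. Satisfied.
Vote: requires two-thirds of the votes cast (139 − 13 abstaining = 126); 2/3 of 126 = 84, so 84 needed; 85 in favor. Satisfied.

Valid — all requirements satisfied.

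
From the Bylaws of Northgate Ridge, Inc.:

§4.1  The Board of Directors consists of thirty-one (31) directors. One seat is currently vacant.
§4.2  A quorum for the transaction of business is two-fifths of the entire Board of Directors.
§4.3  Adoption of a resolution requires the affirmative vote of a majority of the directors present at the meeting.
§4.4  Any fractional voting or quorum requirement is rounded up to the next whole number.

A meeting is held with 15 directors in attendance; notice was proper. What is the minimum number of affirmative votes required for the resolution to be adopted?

The resolution requires a majority of the directors present (15).
A majority of 15 is 8.

8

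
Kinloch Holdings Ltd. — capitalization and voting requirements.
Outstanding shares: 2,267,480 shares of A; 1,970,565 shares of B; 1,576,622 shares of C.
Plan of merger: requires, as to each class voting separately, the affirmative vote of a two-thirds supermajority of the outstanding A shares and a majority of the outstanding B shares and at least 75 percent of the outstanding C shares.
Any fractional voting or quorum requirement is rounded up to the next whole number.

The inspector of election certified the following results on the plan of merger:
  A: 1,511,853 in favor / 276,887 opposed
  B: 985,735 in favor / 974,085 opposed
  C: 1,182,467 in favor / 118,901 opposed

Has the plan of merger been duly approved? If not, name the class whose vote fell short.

Approved — every class gave the required vote.

A: 2/3 of 2267480 = 1511653.33, rounded up to 1511654; 1,511,654 required, 1,511,853 in favor — approved.
B: a majority of 1970565 is 985283; 985,283 required, 985,735 in favor — approved.
C: 3/4 of 1576622 = 1182466.50, rounded up to 1182467; 1,182,467 required, 1,182,467 in favor — approved.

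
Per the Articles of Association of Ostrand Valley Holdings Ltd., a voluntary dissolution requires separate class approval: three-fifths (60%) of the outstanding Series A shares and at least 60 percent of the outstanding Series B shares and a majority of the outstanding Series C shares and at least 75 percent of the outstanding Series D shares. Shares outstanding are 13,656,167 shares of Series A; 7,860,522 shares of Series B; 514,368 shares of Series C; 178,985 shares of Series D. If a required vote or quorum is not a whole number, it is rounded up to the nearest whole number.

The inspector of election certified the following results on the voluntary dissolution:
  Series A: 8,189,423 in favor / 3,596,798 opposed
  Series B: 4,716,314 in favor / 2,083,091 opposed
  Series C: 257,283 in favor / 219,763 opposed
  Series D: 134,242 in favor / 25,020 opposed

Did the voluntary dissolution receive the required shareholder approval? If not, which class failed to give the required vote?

Not approved — the Series A shares did not give the required vote.

Series A: 3/5 of 13656167 = 8193700.20, rounded up to 8193701; 8,193,701 required, 8,189,423 in favor — not approved.
Series B: 3/5 of 7860522 = 4716313.20, rounded up to 4716314; 4,716,314 required, 4,716,314 in favor — approved.
Series C: a majority of 514368 is 257185; 257,185 required, 257,283 in favor — approved.
Series D: 3/4 of 178985 = 134238.75, rounded up to 134239; 134,239 required, 134,242 in favor — approved.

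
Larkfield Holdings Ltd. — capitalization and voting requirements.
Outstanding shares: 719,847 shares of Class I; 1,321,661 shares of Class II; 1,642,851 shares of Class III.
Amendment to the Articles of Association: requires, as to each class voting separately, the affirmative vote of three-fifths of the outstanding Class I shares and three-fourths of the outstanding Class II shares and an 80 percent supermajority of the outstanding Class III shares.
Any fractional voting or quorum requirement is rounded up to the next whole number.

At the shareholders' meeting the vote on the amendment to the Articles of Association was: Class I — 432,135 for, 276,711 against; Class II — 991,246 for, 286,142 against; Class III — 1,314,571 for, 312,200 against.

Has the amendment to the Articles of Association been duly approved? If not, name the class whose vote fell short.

Approved — every class gave the required vote.

Class I: 3/5 of 719847 = 431908.20, rounded up to 431909; 431,909 required, 432,135 in favor — approved.
Class II: 3/4 of 1321661 = 991245.75, rounded up to 991246; 991,246 required, 991,246 in favor — approved.
Class III: 4/5 of 1642851 = 1314280.80, rounded up to 1314281; 1,314,281 required, 1,314,571 in favor — approved.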